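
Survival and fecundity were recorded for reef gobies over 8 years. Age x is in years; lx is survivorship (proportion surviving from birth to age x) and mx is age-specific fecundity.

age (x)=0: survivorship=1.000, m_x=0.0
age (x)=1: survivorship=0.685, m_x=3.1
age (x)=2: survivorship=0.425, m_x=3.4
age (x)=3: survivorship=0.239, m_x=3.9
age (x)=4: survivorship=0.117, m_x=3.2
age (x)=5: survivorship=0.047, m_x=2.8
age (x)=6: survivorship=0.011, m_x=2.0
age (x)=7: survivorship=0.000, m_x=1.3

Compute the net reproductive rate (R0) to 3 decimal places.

lx·mx by age: 0, 2.1235, 1.445, 0.9321, 0.3744, 0.1316, 0.022, 0
R0 = Σ lx·mx = 5.0286 → 5.029

5.029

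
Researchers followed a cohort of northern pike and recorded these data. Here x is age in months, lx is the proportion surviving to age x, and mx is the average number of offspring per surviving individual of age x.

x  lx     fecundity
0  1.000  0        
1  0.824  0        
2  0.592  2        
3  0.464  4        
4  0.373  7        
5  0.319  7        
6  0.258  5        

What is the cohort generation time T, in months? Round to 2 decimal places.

4.06

lx·mx: 0, 0, 1.184, 1.856, 2.611, 2.233, 1.29 → R0 = 9.174
x·lx·mx: 0, 0, 2.368, 5.568, 10.444, 11.165, 7.74 → Σ = 37.285
T = 37.285 / 9.174 = 4.064203… → 4.06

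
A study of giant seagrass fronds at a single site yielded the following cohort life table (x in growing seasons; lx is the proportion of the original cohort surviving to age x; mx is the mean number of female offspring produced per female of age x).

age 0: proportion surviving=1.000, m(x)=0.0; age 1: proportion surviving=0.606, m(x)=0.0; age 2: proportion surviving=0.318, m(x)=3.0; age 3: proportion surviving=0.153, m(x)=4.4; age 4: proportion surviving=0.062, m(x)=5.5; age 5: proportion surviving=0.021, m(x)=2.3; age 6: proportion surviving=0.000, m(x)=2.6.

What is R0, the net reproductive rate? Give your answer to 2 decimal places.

lx·mx by age: 0, 0, 0.954, 0.6732, 0.341, 0.0483, 0
R0 = Σ lx·mx = 2.0165 → 2.02

2.02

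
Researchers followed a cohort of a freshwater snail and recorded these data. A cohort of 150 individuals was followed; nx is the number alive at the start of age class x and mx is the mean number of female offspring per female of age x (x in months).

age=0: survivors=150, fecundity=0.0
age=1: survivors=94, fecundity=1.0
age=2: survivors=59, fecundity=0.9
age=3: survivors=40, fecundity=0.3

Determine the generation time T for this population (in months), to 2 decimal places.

1.48

lx = nx/n0 = nx/150: 1, 0.62667…, 0.39333…, 0.26667…
lx·mx: 0, 0.626667…, 0.354…, 0.08… → R0 = 1.060667…
x·lx·mx: 0, 0.626667…, 0.708…, 0.24… → Σ = 1.574667…
T = 1.574667… / 1.060667… = 1.484601… → 1.48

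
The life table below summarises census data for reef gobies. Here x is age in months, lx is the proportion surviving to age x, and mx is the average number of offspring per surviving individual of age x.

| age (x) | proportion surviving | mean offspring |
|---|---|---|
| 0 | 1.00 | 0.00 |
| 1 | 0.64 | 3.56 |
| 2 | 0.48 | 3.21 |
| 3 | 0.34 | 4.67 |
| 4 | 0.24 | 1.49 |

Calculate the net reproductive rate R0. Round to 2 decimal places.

5.76

lx·mx by age: 0, 2.2784, 1.5408, 1.5878, 0.3576
R0 = Σ lx·mx = 5.7646 → 5.76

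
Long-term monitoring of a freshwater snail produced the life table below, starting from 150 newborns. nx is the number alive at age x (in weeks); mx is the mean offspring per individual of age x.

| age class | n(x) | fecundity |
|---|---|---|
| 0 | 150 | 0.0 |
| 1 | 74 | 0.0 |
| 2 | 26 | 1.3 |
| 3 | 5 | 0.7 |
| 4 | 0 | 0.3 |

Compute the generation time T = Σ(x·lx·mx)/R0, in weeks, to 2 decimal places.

2.09

lx = nx/n0 = nx/150: 1, 0.49333…, 0.17333…, 0.03333…, 0
lx·mx: 0, 0, 0.225333…, 0.023333…, 0 → R0 = 0.248667…
x·lx·mx: 0, 0, 0.450667…, 0.07…, 0 → Σ = 0.520667…
T = 0.520667… / 0.248667… = 2.093834… → 2.09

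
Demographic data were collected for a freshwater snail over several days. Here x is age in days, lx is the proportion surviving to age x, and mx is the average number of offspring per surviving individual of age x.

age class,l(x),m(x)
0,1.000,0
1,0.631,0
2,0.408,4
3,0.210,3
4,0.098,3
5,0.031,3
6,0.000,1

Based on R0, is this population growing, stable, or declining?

R0 = Σ lx·mx = 0 + 0 + 1.632 + 0.63 + 0.294 + 0.093 + 0 = 2.649
R0 > 1, so the population is growing.

growing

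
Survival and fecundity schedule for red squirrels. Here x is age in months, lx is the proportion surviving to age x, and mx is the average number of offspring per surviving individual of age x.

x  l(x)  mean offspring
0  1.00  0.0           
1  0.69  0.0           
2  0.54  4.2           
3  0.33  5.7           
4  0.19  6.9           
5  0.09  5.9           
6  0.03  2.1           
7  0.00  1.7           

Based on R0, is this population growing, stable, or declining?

growing

R0 = Σ lx·mx = 0 + 0 + 2.268 + 1.881 + 1.311 + 0.531 + 0.063 + 0 = 6.054
R0 > 1, so the population is growing.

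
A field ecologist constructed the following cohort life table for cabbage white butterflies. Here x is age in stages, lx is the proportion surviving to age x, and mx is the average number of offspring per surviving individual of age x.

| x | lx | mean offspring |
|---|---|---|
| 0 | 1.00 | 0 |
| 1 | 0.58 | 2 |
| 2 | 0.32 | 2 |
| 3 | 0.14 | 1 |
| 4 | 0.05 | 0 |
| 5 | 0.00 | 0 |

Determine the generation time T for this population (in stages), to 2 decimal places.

lx·mx: 0, 1.16, 0.64, 0.14, 0, 0 → R0 = 1.94
x·lx·mx: 0, 1.16, 1.28, 0.42, 0, 0 → Σ = 2.86
T = 2.86 / 1.94 = 1.474227… → 1.47

1.47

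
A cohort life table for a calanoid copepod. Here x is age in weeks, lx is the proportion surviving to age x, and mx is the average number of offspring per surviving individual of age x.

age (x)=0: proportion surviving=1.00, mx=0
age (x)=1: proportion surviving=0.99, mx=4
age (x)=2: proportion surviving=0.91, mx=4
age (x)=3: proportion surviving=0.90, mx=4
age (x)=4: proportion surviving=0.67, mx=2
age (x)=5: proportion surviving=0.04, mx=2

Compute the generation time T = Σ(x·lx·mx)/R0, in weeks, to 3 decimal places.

lx·mx: 0, 3.96, 3.64, 3.6, 1.34, 0.08 → R0 = 12.62
x·lx·mx: 0, 3.96, 7.28, 10.8, 5.36, 0.4 → Σ = 27.8
T = 27.8 / 12.62 = 2.202853… → 2.203

2.203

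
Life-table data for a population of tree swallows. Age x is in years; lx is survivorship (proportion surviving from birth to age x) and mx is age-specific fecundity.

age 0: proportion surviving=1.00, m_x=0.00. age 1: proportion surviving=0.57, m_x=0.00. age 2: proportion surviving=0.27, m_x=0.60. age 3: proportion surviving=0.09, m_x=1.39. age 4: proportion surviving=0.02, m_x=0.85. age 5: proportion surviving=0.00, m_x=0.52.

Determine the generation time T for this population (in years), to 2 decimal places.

2.52

lx·mx: 0, 0, 0.162, 0.1251, 0.017, 0 → R0 = 0.3041
x·lx·mx: 0, 0, 0.324, 0.3753, 0.068, 0 → Σ = 0.7673
T = 0.7673 / 0.3041 = 2.523183… → 2.52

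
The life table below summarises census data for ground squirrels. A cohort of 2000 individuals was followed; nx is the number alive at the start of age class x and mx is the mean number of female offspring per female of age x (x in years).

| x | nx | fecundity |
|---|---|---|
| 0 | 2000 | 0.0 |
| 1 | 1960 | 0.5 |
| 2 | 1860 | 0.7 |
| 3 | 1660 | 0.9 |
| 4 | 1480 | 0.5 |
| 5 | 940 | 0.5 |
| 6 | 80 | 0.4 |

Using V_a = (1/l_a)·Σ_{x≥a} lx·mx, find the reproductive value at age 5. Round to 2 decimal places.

lx = nx/n0 = nx/2000: 1, 0.98, 0.93, 0.83, 0.74, 0.47, 0.04
lx·mx for x ≥ 5: 0.235, 0.016 → sum = 0.251
V_5 = 0.251 / l_5 = 0.251 / 0.47 = 0.534043… → 0.53

0.53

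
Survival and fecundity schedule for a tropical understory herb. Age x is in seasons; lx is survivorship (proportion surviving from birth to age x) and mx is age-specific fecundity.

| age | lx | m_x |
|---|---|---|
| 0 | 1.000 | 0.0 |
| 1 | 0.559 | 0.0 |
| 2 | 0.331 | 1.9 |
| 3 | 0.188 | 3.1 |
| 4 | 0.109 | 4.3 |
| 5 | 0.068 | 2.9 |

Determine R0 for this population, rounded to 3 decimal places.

lx·mx by age: 0, 0, 0.6289, 0.5828, 0.4687, 0.1972
R0 = Σ lx·mx = 1.8776 → 1.878

1.878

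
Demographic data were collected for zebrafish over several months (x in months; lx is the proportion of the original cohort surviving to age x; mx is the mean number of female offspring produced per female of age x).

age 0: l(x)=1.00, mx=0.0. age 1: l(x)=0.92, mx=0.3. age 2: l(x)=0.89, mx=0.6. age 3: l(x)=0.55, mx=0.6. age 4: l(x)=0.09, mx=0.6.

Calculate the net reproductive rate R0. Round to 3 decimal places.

1.194

lx·mx by age: 0, 0.276, 0.534, 0.33, 0.054
R0 = Σ lx·mx = 1.194 → 1.194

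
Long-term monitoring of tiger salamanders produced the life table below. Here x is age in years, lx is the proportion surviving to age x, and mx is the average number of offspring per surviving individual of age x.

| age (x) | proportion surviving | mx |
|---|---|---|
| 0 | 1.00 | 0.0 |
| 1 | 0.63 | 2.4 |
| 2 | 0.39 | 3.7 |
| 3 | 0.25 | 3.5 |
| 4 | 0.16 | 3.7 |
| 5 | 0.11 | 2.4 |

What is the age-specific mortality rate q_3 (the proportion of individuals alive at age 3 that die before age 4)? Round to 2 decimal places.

q_3 = (l_3 − l_4) / l_3 = (0.25 − 0.16) / 0.25
     = 0.09 / 0.25 = 0.36 → 0.36

0.36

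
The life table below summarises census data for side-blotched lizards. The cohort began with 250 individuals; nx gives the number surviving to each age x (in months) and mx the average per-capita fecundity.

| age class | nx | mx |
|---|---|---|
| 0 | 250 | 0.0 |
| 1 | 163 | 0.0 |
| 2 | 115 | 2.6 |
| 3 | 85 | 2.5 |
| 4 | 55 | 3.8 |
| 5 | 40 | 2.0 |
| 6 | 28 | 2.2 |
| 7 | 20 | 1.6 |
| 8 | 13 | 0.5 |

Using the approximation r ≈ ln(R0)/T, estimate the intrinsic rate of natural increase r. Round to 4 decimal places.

lx = nx/n0 = nx/250: 1, 0.652, 0.46, 0.34, 0.22, 0.16, 0.112, 0.08, 0.052
R0 = Σ lx·mx = 0 + 0 + 1.196 + 0.85 + 0.836 + 0.32 + 0.2464 + 0.128 + 0.026 = 3.6024
Σ x·lx·mx = 12.4684; T = 12.4684/3.6024 = 3.46114…
r ≈ ln(R0)/T = ln(3.6024)/3.46114… = 0.370283… → 0.3703

0.3703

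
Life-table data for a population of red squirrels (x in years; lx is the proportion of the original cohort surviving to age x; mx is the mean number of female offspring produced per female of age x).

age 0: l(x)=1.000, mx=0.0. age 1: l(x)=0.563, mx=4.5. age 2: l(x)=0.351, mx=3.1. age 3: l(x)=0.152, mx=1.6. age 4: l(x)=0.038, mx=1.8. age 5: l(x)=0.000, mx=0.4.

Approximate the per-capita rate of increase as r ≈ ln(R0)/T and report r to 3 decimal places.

0.943

R0 = Σ lx·mx = 0 + 2.5335 + 1.0881 + 0.2432 + 0.0684 + 0 = 3.9332
Σ x·lx·mx = 5.7129; T = 5.7129/3.9332 = 1.45248…
r ≈ ln(R0)/T = ln(3.9332)/1.45248… = 0.94284… → 0.943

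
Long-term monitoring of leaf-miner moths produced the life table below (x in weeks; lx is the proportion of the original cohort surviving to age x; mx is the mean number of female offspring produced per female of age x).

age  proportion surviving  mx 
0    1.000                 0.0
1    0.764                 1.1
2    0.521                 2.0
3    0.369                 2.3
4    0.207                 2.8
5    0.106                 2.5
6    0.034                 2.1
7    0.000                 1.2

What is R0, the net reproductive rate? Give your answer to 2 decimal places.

lx·mx by age: 0, 0.8404, 1.042, 0.8487, 0.5796, 0.265, 0.0714, 0
R0 = Σ lx·mx = 3.6471 → 3.65

3.65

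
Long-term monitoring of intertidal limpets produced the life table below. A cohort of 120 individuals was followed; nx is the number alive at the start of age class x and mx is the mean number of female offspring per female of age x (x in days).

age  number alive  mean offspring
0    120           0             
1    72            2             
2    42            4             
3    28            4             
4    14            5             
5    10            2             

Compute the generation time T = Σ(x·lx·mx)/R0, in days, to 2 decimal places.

2.33

lx = nx/n0 = nx/120: 1, 0.6, 0.35, 0.23333…, 0.11667…, 0.08333…
lx·mx: 0, 1.2, 1.4, 0.933333…, 0.583333…, 0.166667… → R0 = 4.283333…
x·lx·mx: 0, 1.2, 2.8, 2.8…, 2.333333…, 0.833333… → Σ = 9.966667…
T = 9.966667… / 4.283333… = 2.326848… → 2.33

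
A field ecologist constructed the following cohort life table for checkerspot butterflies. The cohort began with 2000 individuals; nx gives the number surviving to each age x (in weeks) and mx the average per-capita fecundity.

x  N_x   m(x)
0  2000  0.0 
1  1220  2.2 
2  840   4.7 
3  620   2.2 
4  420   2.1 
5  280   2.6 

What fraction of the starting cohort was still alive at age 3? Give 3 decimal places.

l_3 = n_3/n_0 = 620/2000 = 0.31 → 0.310

0.310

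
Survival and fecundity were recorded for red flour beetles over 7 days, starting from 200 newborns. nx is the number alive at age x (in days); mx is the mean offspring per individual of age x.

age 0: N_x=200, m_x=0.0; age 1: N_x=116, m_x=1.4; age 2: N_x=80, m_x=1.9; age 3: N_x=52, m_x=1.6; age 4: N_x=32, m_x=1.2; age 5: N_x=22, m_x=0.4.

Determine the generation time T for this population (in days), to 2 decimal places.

2.05

lx = nx/n0 = nx/200: 1, 0.58, 0.4, 0.26, 0.16, 0.11
lx·mx: 0, 0.812, 0.76, 0.416, 0.192, 0.044 → R0 = 2.224
x·lx·mx: 0, 0.812, 1.52, 1.248, 0.768, 0.22 → Σ = 4.568
T = 4.568 / 2.224 = 2.053957… → 2.05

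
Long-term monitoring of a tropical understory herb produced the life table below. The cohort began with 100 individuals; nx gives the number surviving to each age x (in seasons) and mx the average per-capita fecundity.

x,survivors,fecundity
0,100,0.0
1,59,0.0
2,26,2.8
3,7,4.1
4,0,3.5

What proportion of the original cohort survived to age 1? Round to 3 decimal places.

0.590

l_1 = n_1/n_0 = 59/100 = 0.59 → 0.590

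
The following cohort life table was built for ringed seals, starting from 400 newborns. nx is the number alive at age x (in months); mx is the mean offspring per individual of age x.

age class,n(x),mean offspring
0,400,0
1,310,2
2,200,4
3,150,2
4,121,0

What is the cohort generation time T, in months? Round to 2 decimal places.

lx = nx/n0 = nx/400: 1, 0.775, 0.5, 0.375, 0.3025
lx·mx: 0, 1.55, 2, 0.75, 0 → R0 = 4.3
x·lx·mx: 0, 1.55, 4, 2.25, 0 → Σ = 7.8
T = 7.8 / 4.3 = 1.813953… → 1.81

1.81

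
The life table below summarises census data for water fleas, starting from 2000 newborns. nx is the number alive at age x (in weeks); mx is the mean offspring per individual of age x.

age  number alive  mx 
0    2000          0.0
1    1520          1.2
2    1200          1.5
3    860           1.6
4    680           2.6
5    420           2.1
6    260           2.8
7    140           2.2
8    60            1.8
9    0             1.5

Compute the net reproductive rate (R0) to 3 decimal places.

lx = nx/n0 = nx/2000: 1, 0.76, 0.6, 0.43, 0.34, 0.21, 0.13, 0.07, 0.03, 0
lx·mx by age: 0, 0.912, 0.9, 0.688, 0.884, 0.441, 0.364, 0.154, 0.054, 0
R0 = Σ lx·mx = 4.397 → 4.397

4.397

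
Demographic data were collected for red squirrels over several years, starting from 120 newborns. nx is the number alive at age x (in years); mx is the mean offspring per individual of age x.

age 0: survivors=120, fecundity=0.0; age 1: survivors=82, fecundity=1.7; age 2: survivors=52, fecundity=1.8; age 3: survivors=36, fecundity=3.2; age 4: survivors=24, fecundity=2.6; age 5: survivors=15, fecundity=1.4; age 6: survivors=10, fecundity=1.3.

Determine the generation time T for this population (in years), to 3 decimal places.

2.485

lx = nx/n0 = nx/120: 1, 0.68333…, 0.43333…, 0.3, 0.2, 0.125, 0.08333…
lx·mx: 0, 1.161667…, 0.78…, 0.96, 0.52, 0.175, 0.108333… → R0 = 3.705…
x·lx·mx: 0, 1.161667…, 1.56…, 2.88, 2.08, 0.875, 0.65… → Σ = 9.206667…
T = 9.206667… / 3.705… = 2.48493… → 2.485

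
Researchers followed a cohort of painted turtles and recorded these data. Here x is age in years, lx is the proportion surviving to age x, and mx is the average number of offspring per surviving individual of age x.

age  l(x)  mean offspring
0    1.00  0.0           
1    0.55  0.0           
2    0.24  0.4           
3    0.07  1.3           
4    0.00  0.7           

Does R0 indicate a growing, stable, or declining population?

declining

R0 = Σ lx·mx = 0 + 0 + 0.096 + 0.091 + 0 = 0.187
R0 < 1, so the population is declining.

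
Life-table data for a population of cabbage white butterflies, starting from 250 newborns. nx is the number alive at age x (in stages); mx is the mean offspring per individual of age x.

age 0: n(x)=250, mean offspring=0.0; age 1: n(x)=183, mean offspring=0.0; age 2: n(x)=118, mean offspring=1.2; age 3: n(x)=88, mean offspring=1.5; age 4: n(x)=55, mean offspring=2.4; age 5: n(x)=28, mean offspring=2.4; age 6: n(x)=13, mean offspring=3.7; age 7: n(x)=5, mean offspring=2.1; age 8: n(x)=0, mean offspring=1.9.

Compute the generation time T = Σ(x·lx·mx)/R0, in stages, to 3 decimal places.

lx = nx/n0 = nx/250: 1, 0.732, 0.472, 0.352, 0.22, 0.112, 0.052, 0.02, 0
lx·mx: 0, 0, 0.5664, 0.528, 0.528, 0.2688, 0.1924, 0.042, 0 → R0 = 2.1256
x·lx·mx: 0, 0, 1.1328, 1.584, 2.112, 1.344, 1.1544, 0.294, 0 → Σ = 7.6212
T = 7.6212 / 2.1256 = 3.585435… → 3.585

3.585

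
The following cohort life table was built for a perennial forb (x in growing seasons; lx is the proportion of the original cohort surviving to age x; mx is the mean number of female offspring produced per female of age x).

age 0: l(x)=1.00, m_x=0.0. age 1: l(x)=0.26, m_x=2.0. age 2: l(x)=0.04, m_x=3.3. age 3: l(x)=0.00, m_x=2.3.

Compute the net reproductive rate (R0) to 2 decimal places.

lx·mx by age: 0, 0.52, 0.132, 0
R0 = Σ lx·mx = 0.652 → 0.65

0.65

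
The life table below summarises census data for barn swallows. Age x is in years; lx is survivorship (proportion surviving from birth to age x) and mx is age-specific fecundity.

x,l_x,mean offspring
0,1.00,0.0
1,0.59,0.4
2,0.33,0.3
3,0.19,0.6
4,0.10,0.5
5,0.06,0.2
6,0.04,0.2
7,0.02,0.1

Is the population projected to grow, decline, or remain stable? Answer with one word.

R0 = Σ lx·mx = 0 + 0.236 + 0.099 + 0.114 + 0.05 + 0.012 + 0.008 + 0.002 = 0.521
R0 < 1, so the population is declining.

declining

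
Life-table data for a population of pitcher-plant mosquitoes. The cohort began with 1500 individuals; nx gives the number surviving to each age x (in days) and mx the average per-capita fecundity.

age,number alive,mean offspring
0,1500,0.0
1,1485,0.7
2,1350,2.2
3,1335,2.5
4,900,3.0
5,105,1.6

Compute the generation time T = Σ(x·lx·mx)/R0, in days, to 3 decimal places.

2.803

lx = nx/n0 = nx/1500: 1, 0.99, 0.9, 0.89, 0.6, 0.07
lx·mx: 0, 0.693, 1.98, 2.225, 1.8, 0.112 → R0 = 6.81
x·lx·mx: 0, 0.693, 3.96, 6.675, 7.2, 0.56 → Σ = 19.088
T = 19.088 / 6.81 = 2.802937… → 2.803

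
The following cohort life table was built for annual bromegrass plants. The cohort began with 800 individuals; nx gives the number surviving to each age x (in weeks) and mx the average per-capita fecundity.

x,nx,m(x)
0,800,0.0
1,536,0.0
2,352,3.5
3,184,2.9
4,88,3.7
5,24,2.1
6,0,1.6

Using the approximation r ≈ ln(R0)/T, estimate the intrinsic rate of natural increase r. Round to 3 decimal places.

0.375

lx = nx/n0 = nx/800: 1, 0.67, 0.44, 0.23, 0.11, 0.03, 0
R0 = Σ lx·mx = 0 + 0 + 1.54 + 0.667 + 0.407 + 0.063 + 0 = 2.677
Σ x·lx·mx = 7.024; T = 7.024/2.677 = 2.62383…
r ≈ ln(R0)/T = ln(2.677)/2.62383… = 0.37529… → 0.375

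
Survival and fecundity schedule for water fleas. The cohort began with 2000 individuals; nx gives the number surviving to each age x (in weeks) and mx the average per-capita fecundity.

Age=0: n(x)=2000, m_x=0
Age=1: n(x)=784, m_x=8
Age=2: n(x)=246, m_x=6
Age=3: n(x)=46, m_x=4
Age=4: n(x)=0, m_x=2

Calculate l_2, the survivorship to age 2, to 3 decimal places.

0.123

l_2 = n_2/n_0 = 246/2000 = 0.123 → 0.123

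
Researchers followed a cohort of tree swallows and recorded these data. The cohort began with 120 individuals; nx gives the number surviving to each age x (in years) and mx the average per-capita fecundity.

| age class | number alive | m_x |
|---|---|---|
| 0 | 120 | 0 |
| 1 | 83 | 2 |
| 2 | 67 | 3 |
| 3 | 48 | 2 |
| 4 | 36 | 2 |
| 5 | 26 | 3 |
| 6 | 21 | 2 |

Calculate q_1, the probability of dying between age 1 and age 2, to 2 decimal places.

lx = nx/n0 = nx/120: 1, 0.69167…, 0.55833…, 0.4, 0.3, 0.21667…, 0.175
q_1 = (l_1 − l_2) / l_1 = (0.691667… − 0.558333…) / 0.691667…
     = 0.133333… / 0.691667… = 0.192771… → 0.19

0.19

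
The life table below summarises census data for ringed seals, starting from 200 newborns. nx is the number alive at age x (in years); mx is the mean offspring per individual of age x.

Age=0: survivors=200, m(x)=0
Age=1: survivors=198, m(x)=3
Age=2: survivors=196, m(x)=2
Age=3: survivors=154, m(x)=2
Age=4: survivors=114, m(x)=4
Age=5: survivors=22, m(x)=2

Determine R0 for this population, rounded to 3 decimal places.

lx = nx/n0 = nx/200: 1, 0.99, 0.98, 0.77, 0.57, 0.11
lx·mx by age: 0, 2.97, 1.96, 1.54, 2.28, 0.22
R0 = Σ lx·mx = 8.97 → 8.970

8.970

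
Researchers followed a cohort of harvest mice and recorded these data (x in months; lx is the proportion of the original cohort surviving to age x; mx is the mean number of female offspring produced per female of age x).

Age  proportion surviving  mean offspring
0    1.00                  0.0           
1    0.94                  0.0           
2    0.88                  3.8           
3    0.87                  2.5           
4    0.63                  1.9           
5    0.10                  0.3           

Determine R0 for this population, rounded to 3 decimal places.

lx·mx by age: 0, 0, 3.344, 2.175, 1.197, 0.03
R0 = Σ lx·mx = 6.746 → 6.746

6.746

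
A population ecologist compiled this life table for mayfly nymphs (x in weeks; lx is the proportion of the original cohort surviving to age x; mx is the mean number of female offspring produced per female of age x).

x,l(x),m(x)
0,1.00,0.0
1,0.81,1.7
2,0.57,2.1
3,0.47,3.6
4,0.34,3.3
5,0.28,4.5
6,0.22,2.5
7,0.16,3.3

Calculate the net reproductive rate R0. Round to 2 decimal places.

7.73

lx·mx by age: 0, 1.377, 1.197, 1.692, 1.122, 1.26, 0.55, 0.528
R0 = Σ lx·mx = 7.726 → 7.73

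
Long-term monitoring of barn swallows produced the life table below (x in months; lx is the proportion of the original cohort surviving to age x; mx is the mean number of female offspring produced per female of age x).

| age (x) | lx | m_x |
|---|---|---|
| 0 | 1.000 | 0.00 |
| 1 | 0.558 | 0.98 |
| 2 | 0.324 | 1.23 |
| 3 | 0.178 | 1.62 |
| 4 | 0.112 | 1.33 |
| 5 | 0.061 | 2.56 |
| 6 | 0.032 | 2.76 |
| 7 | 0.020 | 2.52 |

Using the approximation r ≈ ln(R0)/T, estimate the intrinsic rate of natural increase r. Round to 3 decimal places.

0.194

R0 = Σ lx·mx = 0 + 0.54684 + 0.39852 + 0.28836 + 0.14896 + 0.15616 + 0.08832 + 0.0504 = 1.67756
Σ x·lx·mx = 4.46832; T = 4.46832/1.67756 = 2.66358…
r ≈ ln(R0)/T = ln(1.67756)/2.66358… = 0.19423… → 0.194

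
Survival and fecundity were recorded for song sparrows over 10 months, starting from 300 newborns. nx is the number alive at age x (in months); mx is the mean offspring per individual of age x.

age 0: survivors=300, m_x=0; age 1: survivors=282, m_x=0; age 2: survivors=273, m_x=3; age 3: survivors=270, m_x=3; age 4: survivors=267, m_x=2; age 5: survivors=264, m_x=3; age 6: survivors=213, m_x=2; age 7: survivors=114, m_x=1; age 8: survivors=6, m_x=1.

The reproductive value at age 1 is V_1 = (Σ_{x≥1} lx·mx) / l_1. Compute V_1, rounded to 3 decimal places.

12.415

lx = nx/n0 = nx/300: 1, 0.94, 0.91, 0.9, 0.89, 0.88, 0.71, 0.38, 0.02
lx·mx for x ≥ 1: 0, 2.73, 2.7, 1.78, 2.64, 1.42, 0.38, 0.02 → sum = 11.67
V_1 = 11.67 / l_1 = 11.67 / 0.94 = 12.414894… → 12.415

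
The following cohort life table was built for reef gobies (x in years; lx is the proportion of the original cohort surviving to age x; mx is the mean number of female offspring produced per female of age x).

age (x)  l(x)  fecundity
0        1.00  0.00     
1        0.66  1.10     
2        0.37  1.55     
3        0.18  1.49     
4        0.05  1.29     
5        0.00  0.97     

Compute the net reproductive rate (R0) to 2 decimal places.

1.63

lx·mx by age: 0, 0.726, 0.5735, 0.2682, 0.0645, 0
R0 = Σ lx·mx = 1.6322 → 1.63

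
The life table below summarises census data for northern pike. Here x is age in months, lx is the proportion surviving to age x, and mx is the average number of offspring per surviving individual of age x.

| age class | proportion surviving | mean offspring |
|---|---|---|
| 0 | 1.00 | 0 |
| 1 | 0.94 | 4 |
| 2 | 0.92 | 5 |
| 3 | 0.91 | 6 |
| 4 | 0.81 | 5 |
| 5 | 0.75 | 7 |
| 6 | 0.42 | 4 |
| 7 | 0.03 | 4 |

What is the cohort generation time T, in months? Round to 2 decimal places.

3.32

lx·mx: 0, 3.76, 4.6, 5.46, 4.05, 5.25, 1.68, 0.12 → R0 = 24.92
x·lx·mx: 0, 3.76, 9.2, 16.38, 16.2, 26.25, 10.08, 0.84 → Σ = 82.71
T = 82.71 / 24.92 = 3.319021… → 3.32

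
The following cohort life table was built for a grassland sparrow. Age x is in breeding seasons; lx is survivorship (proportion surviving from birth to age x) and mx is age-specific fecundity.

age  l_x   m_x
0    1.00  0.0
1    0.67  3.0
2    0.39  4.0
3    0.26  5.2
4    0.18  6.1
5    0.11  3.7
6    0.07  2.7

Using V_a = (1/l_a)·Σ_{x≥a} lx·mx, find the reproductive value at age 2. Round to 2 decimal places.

11.81

lx·mx for x ≥ 2: 1.56, 1.352, 1.098, 0.407, 0.189 → sum = 4.606
V_2 = 4.606 / l_2 = 4.606 / 0.39 = 11.810256… → 11.81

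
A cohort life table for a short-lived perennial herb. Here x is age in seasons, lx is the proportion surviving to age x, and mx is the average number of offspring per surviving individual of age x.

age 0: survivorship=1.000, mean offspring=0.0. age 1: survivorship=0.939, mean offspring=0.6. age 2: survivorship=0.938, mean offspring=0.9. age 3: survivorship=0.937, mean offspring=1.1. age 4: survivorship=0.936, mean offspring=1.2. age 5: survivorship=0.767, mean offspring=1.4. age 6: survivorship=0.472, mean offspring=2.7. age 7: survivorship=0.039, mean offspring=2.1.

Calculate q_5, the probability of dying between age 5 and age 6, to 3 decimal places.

0.385

q_5 = (l_5 − l_6) / l_5 = (0.767 − 0.472) / 0.767
     = 0.295 / 0.767 = 0.384615… → 0.385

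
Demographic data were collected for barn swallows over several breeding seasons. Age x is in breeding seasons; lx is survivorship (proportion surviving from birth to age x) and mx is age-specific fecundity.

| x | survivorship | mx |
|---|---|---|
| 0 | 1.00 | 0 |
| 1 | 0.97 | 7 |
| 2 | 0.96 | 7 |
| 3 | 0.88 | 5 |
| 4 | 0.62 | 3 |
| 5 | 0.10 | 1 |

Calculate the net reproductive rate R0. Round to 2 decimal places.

lx·mx by age: 0, 6.79, 6.72, 4.4, 1.86, 0.1
R0 = Σ lx·mx = 19.87 → 19.87

19.87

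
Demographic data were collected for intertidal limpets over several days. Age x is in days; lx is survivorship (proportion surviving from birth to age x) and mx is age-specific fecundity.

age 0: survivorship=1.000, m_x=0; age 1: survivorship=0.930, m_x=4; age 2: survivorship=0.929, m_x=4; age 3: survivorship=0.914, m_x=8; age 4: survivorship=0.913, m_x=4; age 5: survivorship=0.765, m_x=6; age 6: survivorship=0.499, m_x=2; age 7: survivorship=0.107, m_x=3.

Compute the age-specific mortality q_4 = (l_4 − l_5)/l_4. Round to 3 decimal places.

0.162

q_4 = (l_4 − l_5) / l_4 = (0.913 − 0.765) / 0.913
     = 0.148 / 0.913 = 0.162103… → 0.162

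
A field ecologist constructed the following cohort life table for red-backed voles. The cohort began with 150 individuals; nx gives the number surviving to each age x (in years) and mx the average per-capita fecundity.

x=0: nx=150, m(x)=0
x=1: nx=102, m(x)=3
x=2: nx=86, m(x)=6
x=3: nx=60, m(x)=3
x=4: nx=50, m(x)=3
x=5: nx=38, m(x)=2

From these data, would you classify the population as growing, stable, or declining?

growing

lx = nx/n0 = nx/150: 1, 0.68, 0.57333…, 0.4, 0.33333…, 0.25333…
R0 = Σ lx·mx = 0 + 2.04 + 3.44… + 1.2 + 1… + 0.506667… = 8.186667…
R0 > 1, so the population is growing.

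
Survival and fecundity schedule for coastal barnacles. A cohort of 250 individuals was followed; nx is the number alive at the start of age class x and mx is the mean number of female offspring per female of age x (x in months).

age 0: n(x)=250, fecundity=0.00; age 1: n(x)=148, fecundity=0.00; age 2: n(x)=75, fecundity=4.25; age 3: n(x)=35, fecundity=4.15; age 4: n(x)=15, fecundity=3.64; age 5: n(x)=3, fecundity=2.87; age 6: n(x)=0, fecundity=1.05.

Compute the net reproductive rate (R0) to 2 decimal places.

2.11

lx = nx/n0 = nx/250: 1, 0.592, 0.3, 0.14, 0.06, 0.012, 0
lx·mx by age: 0, 0, 1.275, 0.581, 0.2184, 0.03444, 0
R0 = Σ lx·mx = 2.10884 → 2.11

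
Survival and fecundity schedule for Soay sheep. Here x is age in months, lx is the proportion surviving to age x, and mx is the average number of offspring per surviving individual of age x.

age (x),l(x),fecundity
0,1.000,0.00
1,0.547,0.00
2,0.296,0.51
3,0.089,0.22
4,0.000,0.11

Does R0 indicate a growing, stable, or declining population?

R0 = Σ lx·mx = 0 + 0 + 0.15096 + 0.01958 + 0 = 0.17054
R0 < 1, so the population is declining.

declining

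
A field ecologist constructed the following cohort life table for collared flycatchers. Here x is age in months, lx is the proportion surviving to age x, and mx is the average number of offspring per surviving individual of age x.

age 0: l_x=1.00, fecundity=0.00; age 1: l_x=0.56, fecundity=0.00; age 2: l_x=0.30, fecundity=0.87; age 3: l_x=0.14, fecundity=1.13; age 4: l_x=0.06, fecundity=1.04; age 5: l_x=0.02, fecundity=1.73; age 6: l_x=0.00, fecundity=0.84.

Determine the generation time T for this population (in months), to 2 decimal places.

lx·mx: 0, 0, 0.261, 0.1582, 0.0624, 0.0346, 0 → R0 = 0.5162
x·lx·mx: 0, 0, 0.522, 0.4746, 0.2496, 0.173, 0 → Σ = 1.4192
T = 1.4192 / 0.5162 = 2.749322… → 2.75

2.75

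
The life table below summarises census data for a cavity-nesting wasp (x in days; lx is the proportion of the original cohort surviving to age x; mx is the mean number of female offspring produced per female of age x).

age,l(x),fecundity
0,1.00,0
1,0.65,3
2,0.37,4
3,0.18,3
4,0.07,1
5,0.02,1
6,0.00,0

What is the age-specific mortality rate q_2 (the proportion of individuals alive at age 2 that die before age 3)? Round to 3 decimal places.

q_2 = (l_2 − l_3) / l_2 = (0.37 − 0.18) / 0.37
     = 0.19 / 0.37 = 0.513514… → 0.514

0.514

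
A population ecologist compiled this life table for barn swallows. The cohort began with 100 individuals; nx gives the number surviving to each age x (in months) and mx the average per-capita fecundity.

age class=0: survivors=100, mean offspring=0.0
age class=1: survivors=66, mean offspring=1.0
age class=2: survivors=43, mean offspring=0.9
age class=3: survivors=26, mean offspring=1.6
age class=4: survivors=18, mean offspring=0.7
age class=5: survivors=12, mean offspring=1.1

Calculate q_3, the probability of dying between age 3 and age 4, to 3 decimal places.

lx = nx/n0 = nx/100: 1, 0.66, 0.43, 0.26, 0.18, 0.12
q_3 = (l_3 − l_4) / l_3 = (0.26 − 0.18) / 0.26
     = 0.08 / 0.26 = 0.307692… → 0.308

0.308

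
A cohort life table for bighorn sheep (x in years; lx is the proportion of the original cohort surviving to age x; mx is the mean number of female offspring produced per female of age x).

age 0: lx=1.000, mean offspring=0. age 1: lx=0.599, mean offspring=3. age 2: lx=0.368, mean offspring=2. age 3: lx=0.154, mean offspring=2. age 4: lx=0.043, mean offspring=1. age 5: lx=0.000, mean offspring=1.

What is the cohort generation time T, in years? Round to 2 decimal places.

1.51

lx·mx: 0, 1.797, 0.736, 0.308, 0.043, 0 → R0 = 2.884
x·lx·mx: 0, 1.797, 1.472, 0.924, 0.172, 0 → Σ = 4.365
T = 4.365 / 2.884 = 1.513523… → 1.51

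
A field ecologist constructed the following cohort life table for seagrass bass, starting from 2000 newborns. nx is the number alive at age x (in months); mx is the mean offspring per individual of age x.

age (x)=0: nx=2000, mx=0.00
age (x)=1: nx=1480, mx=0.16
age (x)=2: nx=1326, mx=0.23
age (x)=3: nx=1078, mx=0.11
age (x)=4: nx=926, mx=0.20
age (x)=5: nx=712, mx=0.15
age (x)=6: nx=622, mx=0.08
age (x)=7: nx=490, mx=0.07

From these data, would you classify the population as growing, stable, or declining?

declining

lx = nx/n0 = nx/2000: 1, 0.74, 0.663, 0.539, 0.463, 0.356, 0.311, 0.245
R0 = Σ lx·mx = 0 + 0.1184 + 0.15249 + 0.05929 + 0.0926 + 0.0534 + 0.02488 + 0.01715 = 0.51821
R0 < 1, so the population is declining.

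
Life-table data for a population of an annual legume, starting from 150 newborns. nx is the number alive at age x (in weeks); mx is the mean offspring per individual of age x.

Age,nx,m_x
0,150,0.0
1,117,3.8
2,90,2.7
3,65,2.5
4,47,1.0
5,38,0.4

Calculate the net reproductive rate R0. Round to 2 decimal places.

lx = nx/n0 = nx/150: 1, 0.78, 0.6, 0.43333…, 0.31333…, 0.25333…
lx·mx by age: 0, 2.964, 1.62, 1.083333…, 0.313333…, 0.101333…
R0 = Σ lx·mx = 6.082… → 6.08

6.08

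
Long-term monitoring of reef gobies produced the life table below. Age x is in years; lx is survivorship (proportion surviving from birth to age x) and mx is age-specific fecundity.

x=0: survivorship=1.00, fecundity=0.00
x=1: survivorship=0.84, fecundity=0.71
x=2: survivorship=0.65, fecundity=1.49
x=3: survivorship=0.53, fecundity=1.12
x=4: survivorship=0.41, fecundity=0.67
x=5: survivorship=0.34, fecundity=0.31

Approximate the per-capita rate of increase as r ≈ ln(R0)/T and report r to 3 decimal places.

0.398

R0 = Σ lx·mx = 0 + 0.5964 + 0.9685 + 0.5936 + 0.2747 + 0.1054 = 2.5386
Σ x·lx·mx = 5.94; T = 5.94/2.5386 = 2.33987…
r ≈ ln(R0)/T = ln(2.5386)/2.33987… = 0.39815… → 0.398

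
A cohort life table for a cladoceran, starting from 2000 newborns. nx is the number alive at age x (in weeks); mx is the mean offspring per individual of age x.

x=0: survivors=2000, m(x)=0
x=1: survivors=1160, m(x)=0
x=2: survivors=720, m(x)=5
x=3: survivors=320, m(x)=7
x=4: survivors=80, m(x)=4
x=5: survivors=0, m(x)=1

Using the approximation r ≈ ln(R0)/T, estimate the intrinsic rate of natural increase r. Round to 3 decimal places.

0.456

lx = nx/n0 = nx/2000: 1, 0.58, 0.36, 0.16, 0.04, 0
R0 = Σ lx·mx = 0 + 0 + 1.8 + 1.12 + 0.16 + 0 = 3.08
Σ x·lx·mx = 7.6; T = 7.6/3.08 = 2.46753…
r ≈ ln(R0)/T = ln(3.08)/2.46753… = 0.45589… → 0.456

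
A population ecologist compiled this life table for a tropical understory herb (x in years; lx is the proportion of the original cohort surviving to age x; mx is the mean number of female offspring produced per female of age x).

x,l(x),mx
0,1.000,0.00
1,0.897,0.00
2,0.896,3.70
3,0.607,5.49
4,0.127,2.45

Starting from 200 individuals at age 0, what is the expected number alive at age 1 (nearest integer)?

179

Expected survivors = N0 · l_1 = 200 × 0.897 = 179.4 → 179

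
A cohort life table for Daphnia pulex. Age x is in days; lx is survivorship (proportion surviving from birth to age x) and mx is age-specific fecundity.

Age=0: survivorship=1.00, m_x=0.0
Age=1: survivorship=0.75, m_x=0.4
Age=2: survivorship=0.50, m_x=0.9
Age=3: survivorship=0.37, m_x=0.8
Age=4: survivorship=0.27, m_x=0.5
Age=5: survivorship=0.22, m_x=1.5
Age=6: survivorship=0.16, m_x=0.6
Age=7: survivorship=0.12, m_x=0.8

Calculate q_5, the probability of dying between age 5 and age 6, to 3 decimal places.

0.273

q_5 = (l_5 − l_6) / l_5 = (0.22 − 0.16) / 0.22
     = 0.06 / 0.22 = 0.272727… → 0.273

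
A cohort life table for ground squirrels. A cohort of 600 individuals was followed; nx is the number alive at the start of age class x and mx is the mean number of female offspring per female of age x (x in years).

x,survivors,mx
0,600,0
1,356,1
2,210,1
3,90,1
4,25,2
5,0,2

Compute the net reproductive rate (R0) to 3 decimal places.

lx = nx/n0 = nx/600: 1, 0.59333…, 0.35, 0.15, 0.04167…, 0
lx·mx by age: 0, 0.593333…, 0.35, 0.15, 0.083333…, 0
R0 = Σ lx·mx = 1.176667… → 1.177

1.177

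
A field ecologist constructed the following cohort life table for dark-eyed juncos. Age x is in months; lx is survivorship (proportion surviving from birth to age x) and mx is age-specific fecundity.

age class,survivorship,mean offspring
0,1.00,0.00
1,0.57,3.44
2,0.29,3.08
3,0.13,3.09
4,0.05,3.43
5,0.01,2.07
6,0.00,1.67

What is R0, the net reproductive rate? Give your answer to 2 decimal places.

3.45

lx·mx by age: 0, 1.9608, 0.8932, 0.4017, 0.1715, 0.0207, 0
R0 = Σ lx·mx = 3.4479 → 3.45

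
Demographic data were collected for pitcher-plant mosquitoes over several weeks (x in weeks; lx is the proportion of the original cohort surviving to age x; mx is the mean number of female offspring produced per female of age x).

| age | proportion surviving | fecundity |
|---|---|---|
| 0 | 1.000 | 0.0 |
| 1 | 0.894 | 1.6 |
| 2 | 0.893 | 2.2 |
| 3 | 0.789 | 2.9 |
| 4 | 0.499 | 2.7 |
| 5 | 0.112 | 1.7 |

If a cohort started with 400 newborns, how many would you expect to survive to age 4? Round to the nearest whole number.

200

Expected survivors = N0 · l_4 = 400 × 0.499 = 199.6 → 200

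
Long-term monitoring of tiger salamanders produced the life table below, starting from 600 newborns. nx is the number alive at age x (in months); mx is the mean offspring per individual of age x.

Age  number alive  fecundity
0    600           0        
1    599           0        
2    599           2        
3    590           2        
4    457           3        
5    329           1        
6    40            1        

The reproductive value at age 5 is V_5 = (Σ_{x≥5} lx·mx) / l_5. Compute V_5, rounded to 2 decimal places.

lx = nx/n0 = nx/600: 1, 0.99833…, 0.99833…, 0.98333…, 0.76167…, 0.54833…, 0.06667…
lx·mx for x ≥ 5: 0.548333…, 0.066667… → sum = 0.615…
V_5 = 0.615… / l_5 = 0.615… / 0.548333… = 1.121581… → 1.12

1.12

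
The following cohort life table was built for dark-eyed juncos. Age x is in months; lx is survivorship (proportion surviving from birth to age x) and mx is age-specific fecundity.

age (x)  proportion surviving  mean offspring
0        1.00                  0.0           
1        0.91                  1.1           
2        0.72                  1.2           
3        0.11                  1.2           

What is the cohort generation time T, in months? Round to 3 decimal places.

1.565

lx·mx: 0, 1.001, 0.864, 0.132 → R0 = 1.997
x·lx·mx: 0, 1.001, 1.728, 0.396 → Σ = 3.125
T = 3.125 / 1.997 = 1.564847… → 1.565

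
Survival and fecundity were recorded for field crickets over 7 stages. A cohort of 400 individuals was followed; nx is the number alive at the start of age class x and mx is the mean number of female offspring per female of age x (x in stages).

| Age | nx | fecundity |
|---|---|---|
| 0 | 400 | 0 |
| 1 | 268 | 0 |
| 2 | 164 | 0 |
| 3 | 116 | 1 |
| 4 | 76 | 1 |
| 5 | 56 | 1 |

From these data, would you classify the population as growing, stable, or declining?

lx = nx/n0 = nx/400: 1, 0.67, 0.41, 0.29, 0.19, 0.14
R0 = Σ lx·mx = 0 + 0 + 0 + 0.29 + 0.19 + 0.14 = 0.62
R0 < 1, so the population is declining.

declining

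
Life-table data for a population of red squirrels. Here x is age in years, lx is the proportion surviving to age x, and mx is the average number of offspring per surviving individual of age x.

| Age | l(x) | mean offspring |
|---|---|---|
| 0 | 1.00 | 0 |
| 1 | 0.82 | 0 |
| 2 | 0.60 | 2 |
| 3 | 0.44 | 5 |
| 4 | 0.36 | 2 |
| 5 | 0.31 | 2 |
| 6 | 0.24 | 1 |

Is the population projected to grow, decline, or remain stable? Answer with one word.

growing

R0 = Σ lx·mx = 0 + 0 + 1.2 + 2.2 + 0.72 + 0.62 + 0.24 = 4.98
R0 > 1, so the population is growing.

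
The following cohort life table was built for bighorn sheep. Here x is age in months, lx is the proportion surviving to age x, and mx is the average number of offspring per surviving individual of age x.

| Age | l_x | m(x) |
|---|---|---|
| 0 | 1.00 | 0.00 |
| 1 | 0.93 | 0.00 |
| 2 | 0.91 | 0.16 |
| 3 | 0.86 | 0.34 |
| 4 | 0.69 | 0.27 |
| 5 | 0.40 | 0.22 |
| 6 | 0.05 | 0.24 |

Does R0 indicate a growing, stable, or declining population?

R0 = Σ lx·mx = 0 + 0 + 0.1456 + 0.2924 + 0.1863 + 0.088 + 0.012 = 0.7243
R0 < 1, so the population is declining.

declining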